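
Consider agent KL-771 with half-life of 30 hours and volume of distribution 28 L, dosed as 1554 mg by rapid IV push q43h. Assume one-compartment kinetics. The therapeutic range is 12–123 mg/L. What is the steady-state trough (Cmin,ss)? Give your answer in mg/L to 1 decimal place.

32.6 mg/L

Over one 43-h interval, 43/30 ≈ 1.4333 half-lives elapse, leaving f ≈ 0.3703 of each dose.
Each bolus raises the concentration by D/Vd = 1554/28 ≈ 55.500 mg/L.
Steady-state trough Cmin,ss = C₀·f/(1−f) ≈ 55.500 × 0.3703/0.6297 ≈ 32.637 mg/L.
Trough 32.6 mg/L vs MEC 12 mg/L: adequate.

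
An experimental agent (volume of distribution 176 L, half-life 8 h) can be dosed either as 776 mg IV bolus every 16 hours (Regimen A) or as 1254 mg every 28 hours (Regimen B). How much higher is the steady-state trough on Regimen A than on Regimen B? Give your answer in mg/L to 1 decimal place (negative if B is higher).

0.8 mg/L

Regimen A: f = (1/2)^(16/8) ≈ 0.2500; Cmin,ss = (776/176)·f/(1−f) ≈ 1.470 mg/L.
Regimen B: f = (1/2)^(28/8) ≈ 0.0884; Cmin,ss = (1254/176)·f/(1−f) ≈ 0.691 mg/L.
Difference ≈ 1.470 − 0.691 ≈ 0.779 mg/L.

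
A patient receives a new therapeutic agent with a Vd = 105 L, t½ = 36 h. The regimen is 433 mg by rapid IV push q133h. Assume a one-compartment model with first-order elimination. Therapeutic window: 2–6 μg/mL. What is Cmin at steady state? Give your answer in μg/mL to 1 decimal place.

τ/t½ = 133/36 ≈ 3.6944, so fraction remaining f = (1/2)^(133/36) ≈ 0.0772.
Accumulation ratio R = 1/(1 − f) ≈ 1/0.9228 ≈ 1.0837.
Each bolus raises the concentration by D/Vd = 433/105 ≈ 4.124 μg/mL.
Steady-state peak Cmax,ss = C₀·R ≈ 4.124 × 1.0837 ≈ 4.469 μg/mL.
One interval later, Cmin,ss = Cmax,ss·e^(−kτ) ≈ 4.469 × 0.0772 ≈ 0.345 μg/mL.
Trough 0.3 μg/mL vs MEC 2 μg/mL: subtherapeutic.

0.3 μg/mL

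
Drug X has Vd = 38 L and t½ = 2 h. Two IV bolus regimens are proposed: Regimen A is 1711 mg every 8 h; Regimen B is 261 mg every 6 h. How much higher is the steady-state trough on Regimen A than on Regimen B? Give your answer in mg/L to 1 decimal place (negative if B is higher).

Regimen A: f = (1/2)^(8/2) ≈ 0.0625; Cmin,ss = (1711/38)·f/(1−f) ≈ 3.002 mg/L.
Regimen B: f = (1/2)^(6/2) ≈ 0.1250; Cmin,ss = (261/38)·f/(1−f) ≈ 0.981 mg/L.
Difference ≈ 3.002 − 0.981 ≈ 2.021 mg/L.

2.0 mg/L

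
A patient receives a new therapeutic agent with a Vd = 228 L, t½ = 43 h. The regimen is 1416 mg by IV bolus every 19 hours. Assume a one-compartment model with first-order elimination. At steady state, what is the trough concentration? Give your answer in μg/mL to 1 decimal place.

τ/t½ = 19/43 ≈ 0.44186, so fraction remaining f = (1/2)^(19/43) ≈ 0.7362.
At steady state, accumulation factor R = 1/(1 − e^(−kτ)) ≈ 3.7908.
Each bolus raises the concentration by D/Vd = 1416/228 ≈ 6.211 μg/mL.
Cmax,ss = C₀/(1 − f) ≈ 6.211/0.2638 ≈ 23.544 μg/mL.
Steady-state trough Cmin,ss = Cmax,ss·f ≈ 23.544 × 0.7362 ≈ 17.333 μg/mL.

17.3 μg/mL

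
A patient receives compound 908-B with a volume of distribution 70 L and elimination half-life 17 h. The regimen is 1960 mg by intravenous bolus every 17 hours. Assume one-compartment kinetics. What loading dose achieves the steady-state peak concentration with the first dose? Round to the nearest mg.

3920 mg

f = (1/2)^(17/17) ≈ 0.500000; accumulation ratio R = 1/(1−f) ≈ 2.00000.
Loading dose to hit Cmax,ss on first dose: D_load = D_maint·R ≈ 1960 × 2.00000 ≈ 3920.00 mg.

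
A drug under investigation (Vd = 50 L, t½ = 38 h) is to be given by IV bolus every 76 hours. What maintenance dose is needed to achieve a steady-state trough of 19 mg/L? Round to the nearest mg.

2850 mg

τ/t½ = 76/38 ≈ 2, so f = (1/2)^(76/38) ≈ 0.250000.
Cmin,ss = (D/Vd)·f/(1−f), so D = Cmin,ss·Vd·(1−f)/f.
D = 19 × 50 × (1−f)/f ≈ 19 × 50 × 3.00000 ≈ 2850.00 mg.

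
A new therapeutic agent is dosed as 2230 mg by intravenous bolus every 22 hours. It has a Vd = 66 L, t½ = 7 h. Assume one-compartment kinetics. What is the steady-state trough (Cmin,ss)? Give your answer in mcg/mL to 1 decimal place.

Over one 22-h interval, 22/7 ≈ 3.1429 half-lives elapse, leaving f ≈ 0.1132 of each dose.
Each bolus raises the concentration by D/Vd = 2230/66 ≈ 33.788 mcg/mL.
Steady-state trough Cmin,ss = C₀·f/(1−f) ≈ 33.788 × 0.1132/0.8868 ≈ 4.313 mcg/mL.

4.3 mcg/mL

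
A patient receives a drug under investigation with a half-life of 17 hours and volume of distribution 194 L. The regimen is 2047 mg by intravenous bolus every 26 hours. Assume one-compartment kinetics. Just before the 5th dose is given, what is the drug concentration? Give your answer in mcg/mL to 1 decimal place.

f = (1/2)^(τ/t½) = (1/2)^(26/17) ≈ 0.3464.
C₀ = D/Vd = 2047/194 ≈ 10.552 mcg/mL.
Before the 5th dose, 4 doses have been given. Superposition: Cmin = C₀·(f + f² + … + f^4).
≈ 10.552 × (0.3464 + 0.1200 + 0.0416 + 0.0144) ≈ 10.552 × 0.5224 ≈ 5.512 mcg/mL.

5.5 mcg/mL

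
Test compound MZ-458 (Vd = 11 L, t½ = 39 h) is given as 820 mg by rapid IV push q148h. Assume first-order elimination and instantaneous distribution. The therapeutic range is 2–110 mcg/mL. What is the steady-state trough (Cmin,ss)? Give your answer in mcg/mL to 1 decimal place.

5.8 mcg/mL

k = ln2/t½ = ln2/39 ≈ 0.017773 h⁻¹; fraction remaining f = e^(−kτ) = e^(−0.017773×148) ≈ 0.0720.
At steady state, accumulation factor R = 1/(1 − e^(−kτ)) ≈ 1.0776.
Single-dose peak C₀ = D/Vd = 820/11 ≈ 74.545 mcg/mL.
Steady-state peak Cmax,ss = C₀·R ≈ 74.545 × 1.0776 ≈ 80.330 mcg/mL.
One interval later, Cmin,ss = Cmax,ss·e^(−kτ) ≈ 80.330 × 0.0720 ≈ 5.784 mcg/mL.
Trough 5.8 mcg/mL vs MEC 2 mcg/mL: adequate.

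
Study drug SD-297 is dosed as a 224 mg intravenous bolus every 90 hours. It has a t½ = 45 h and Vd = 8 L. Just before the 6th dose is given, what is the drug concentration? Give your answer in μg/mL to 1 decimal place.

f = (1/2)^(τ/t½) = (1/2)^(90/45) ≈ 0.2500.
C₀ = D/Vd = 224/8 ≈ 28.000 μg/mL.
Before the 6th dose, 5 doses have been given. Superposition: Cmin = C₀·(f + f² + … + f^5).
≈ 28.000 × (0.2500 + 0.0625 + 0.0156 + 0.0039 + 0.0010) ≈ 28.000 × 0.3330 ≈ 9.324 μg/mL.

9.3 μg/mL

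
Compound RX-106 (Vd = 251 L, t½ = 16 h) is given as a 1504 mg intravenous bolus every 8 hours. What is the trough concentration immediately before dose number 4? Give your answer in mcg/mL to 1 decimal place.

9.4 mcg/mL

f = (1/2)^(τ/t½) = (1/2)^(8/16) ≈ 0.7071.
C₀ = D/Vd = 1504/251 ≈ 5.992 mcg/mL.
Before the 4th dose, 3 doses have been given. Superposition: Cmin = C₀·(f + f² + … + f^3).
≈ 5.992 × (0.7071 + 0.5000 + 0.3535) ≈ 5.992 × 1.5606 ≈ 9.351 mcg/mL.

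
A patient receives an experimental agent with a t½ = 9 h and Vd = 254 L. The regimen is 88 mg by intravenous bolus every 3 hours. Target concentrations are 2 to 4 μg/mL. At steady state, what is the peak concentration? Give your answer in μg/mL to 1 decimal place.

Over one 3-h interval, 3/9 ≈ 0.33333 half-lives elapse, leaving f ≈ 0.7937 of each dose.
Accumulation ratio R = 1/(1 − f) ≈ 1/0.2063 ≈ 4.8473.
Single-dose peak C₀ = D/Vd = 88/254 ≈ 0.346 μg/mL.
Steady-state peak Cmax,ss = C₀·R ≈ 0.346 × 4.8473 ≈ 1.677 μg/mL.
Peak 1.7 μg/mL vs MTC 4 μg/mL: below toxic threshold.

1.7 μg/mL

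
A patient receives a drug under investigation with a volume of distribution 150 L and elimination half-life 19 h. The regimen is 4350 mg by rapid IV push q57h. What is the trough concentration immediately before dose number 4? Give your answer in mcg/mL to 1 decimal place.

4.1 mcg/mL

f = (1/2)^(τ/t½) = (1/2)^(57/19) ≈ 0.1250.
C₀ = D/Vd = 4350/150 ≈ 29.000 mcg/mL.
Before the 4th dose, 3 doses have been given. Superposition: Cmin = C₀·(f + f² + … + f^3).
≈ 29.000 × (0.1250 + 0.0156 + 0.0020) ≈ 29.000 × 0.1426 ≈ 4.135 mcg/mL.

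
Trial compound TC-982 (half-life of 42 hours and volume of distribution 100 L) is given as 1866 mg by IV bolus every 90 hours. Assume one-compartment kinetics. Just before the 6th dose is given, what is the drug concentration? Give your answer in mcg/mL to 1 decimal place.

f = (1/2)^(τ/t½) = (1/2)^(90/42) ≈ 0.2264.
C₀ = D/Vd = 1866/100 ≈ 18.660 mcg/mL.
Before the 6th dose, 5 doses have been given. Superposition: Cmin = C₀·(f + f² + … + f^5).
≈ 18.660 × (0.2264 + 0.0513 + 0.0116 + 0.0026 + 0.0006) ≈ 18.660 × 0.2925 ≈ 5.458 mcg/mL.

5.5 mcg/mL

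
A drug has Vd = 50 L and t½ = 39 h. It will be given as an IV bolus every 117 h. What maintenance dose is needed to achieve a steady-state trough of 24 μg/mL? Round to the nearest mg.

τ/t½ = 117/39 ≈ 3, so f = (1/2)^(117/39) ≈ 0.125000.
Cmin,ss = (D/Vd)·f/(1−f), so D = Cmin,ss·Vd·(1−f)/f.
D = 24 × 50 × (1−f)/f ≈ 24 × 50 × 7.00000 ≈ 8400.00 mg.

8400 mg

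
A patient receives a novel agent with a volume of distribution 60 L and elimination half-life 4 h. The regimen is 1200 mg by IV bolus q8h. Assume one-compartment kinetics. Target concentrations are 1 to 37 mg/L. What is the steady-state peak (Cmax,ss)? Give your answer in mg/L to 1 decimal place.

The dosing interval is 2 half-lives, so f = 2^(−2) = 0.25.
Accumulation ratio R = 1/(1 − f) = 1/0.75 = 4/3.
Single-dose peak C₀ = D/Vd = 1200/60 = 20 mg/L.
Steady-state peak Cmax,ss = C₀·R = 20 × 4/3 ≈ 26.667 mg/L.
Peak 26.7 mg/L vs MTC 37 mg/L: below toxic threshold.

26.7 mg/L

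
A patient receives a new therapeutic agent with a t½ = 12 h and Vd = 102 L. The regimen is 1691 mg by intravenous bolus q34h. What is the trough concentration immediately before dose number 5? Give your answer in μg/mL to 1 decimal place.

2.7 μg/mL

f = (1/2)^(τ/t½) = (1/2)^(34/12) ≈ 0.1403.
C₀ = D/Vd = 1691/102 ≈ 16.578 μg/mL.
Before the 5th dose, 4 doses have been given. Superposition: Cmin = C₀·(f + f² + … + f^4).
≈ 16.578 × (0.1403 + 0.0197 + 0.0028 + 0.0004) ≈ 16.578 × 0.1632 ≈ 2.706 μg/mL.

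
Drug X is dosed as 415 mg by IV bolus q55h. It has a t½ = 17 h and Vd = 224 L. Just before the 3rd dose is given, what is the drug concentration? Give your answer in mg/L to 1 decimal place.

f = (1/2)^(τ/t½) = (1/2)^(55/17) ≈ 0.1062.
C₀ = D/Vd = 415/224 ≈ 1.853 mg/L.
Before the 3rd dose, 2 doses have been given. Superposition: Cmin = C₀·(f + f²).
≈ 1.853 × (0.1062 + 0.0113) ≈ 1.853 × 0.1175 ≈ 0.218 mg/L.

0.2 mg/L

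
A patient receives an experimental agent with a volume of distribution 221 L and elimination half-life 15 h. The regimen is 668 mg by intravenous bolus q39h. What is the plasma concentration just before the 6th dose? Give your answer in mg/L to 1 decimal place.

f = (1/2)^(τ/t½) = (1/2)^(39/15) ≈ 0.1649.
C₀ = D/Vd = 668/221 ≈ 3.023 mg/L.
Before the 6th dose, 5 doses have been given. Superposition: Cmin = C₀·(f + f² + … + f^5).
≈ 3.023 × (0.1649 + 0.0272 + 0.0045 + 0.0007 + 0.0001) ≈ 3.023 × 0.1974 ≈ 0.597 mg/L.

0.6 mg/L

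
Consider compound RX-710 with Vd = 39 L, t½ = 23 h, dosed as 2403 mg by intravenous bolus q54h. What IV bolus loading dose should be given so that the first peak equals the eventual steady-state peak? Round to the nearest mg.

2990 mg

f = (1/2)^(54/23) ≈ 0.196442; accumulation ratio R = 1/(1−f) ≈ 1.24447.
Loading dose to hit Cmax,ss on first dose: D_load = D_maint·R ≈ 2403 × 1.24447 ≈ 2990.46 mg.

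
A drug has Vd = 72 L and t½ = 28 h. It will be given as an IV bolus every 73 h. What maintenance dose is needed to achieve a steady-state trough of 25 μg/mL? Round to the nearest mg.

9167 mg

τ/t½ = 73/28 ≈ 2.6071, so f = (1/2)^(73/28) ≈ 0.164124.
Cmin,ss = (D/Vd)·f/(1−f), so D = Cmin,ss·Vd·(1−f)/f.
D = 25 × 72 × (1−f)/f ≈ 25 × 72 × 5.09295 ≈ 9167.31 mg.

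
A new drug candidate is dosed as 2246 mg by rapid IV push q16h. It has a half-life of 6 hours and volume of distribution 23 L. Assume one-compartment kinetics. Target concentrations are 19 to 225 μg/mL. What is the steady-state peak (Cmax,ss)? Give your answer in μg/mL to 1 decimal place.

τ/t½ = 16/6 ≈ 2.6667, so fraction remaining f = (1/2)^(16/6) ≈ 0.1575.
Accumulation ratio R = 1/(1 − f) ≈ 1/0.8425 ≈ 1.1869.
Each bolus raises the concentration by D/Vd = 2246/23 ≈ 97.652 μg/mL.
Cmax,ss = C₀/(1 − f) ≈ 97.652/0.8425 ≈ 115.907 μg/mL.
Peak 115.9 μg/mL vs MTC 225 μg/mL: below toxic threshold.

115.9 μg/mL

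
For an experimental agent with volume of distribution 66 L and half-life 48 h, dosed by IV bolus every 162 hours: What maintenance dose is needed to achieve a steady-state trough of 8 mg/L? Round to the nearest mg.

4950 mg

τ/t½ = 162/48 ≈ 3.375, so f = (1/2)^(162/48) ≈ 0.096388.
Cmin,ss = (D/Vd)·f/(1−f), so D = Cmin,ss·Vd·(1−f)/f.
D = 8 × 66 × (1−f)/f ≈ 8 × 66 × 9.37474 ≈ 4949.86 mg.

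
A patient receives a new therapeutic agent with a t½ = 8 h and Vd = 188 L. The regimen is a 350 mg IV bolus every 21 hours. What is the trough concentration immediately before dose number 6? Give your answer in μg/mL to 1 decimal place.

f = (1/2)^(τ/t½) = (1/2)^(21/8) ≈ 0.1621.
C₀ = D/Vd = 350/188 ≈ 1.862 μg/mL.
Before the 6th dose, 5 doses have been given. Superposition: Cmin = C₀·(f + f² + … + f^5).
≈ 1.862 × (0.1621 + 0.0263 + 0.0043 + 0.0007 + 0.0001) ≈ 1.862 × 0.1935 ≈ 0.360 μg/mL.

0.4 μg/mL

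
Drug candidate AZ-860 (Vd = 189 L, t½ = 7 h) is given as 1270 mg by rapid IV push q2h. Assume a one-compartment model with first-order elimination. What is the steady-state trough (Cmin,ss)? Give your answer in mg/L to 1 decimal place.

τ/t½ = 2/7 ≈ 0.28571, so fraction remaining f = (1/2)^(2/7) ≈ 0.8203.
At steady state, accumulation factor R = 1/(1 − e^(−kτ)) ≈ 5.5648.
Each bolus raises the concentration by D/Vd = 1270/189 ≈ 6.720 mg/L.
Cmax,ss = C₀/(1 − f) ≈ 6.720/0.1797 ≈ 37.396 mg/L.
Steady-state trough Cmin,ss = Cmax,ss·f ≈ 37.396 × 0.8203 ≈ 30.676 mg/L.

30.7 mg/L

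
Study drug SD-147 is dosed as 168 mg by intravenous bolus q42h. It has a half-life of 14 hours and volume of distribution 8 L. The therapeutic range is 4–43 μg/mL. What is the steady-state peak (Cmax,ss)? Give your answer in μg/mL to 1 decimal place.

24.0 μg/mL

τ = 42 h = 3 half-lives, so f = (1/2)^3 = 0.125.
Accumulation ratio R = 1/(1 − f) = 1/0.875 = 8/7.
Single-dose peak C₀ = D/Vd = 168/8 = 21 μg/mL.
Steady-state peak Cmax,ss = C₀·R = 21 × 8/7 ≈ 24.000 μg/mL.
Peak 24.0 μg/mL vs MTC 43 μg/mL: below toxic threshold.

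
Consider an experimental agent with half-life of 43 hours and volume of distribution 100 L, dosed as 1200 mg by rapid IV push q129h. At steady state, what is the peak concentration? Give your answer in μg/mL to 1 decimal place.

13.7 μg/mL

τ = 129 h = 3 half-lives, so f = (1/2)^3 = 0.125.
At steady state, R = 1/(1 − 0.125) = 8/7.
Single-dose peak C₀ = D/Vd = 1200/100 = 12 μg/mL.
Steady-state peak Cmax,ss = C₀·R = 12 × 8/7 ≈ 13.714 μg/mL.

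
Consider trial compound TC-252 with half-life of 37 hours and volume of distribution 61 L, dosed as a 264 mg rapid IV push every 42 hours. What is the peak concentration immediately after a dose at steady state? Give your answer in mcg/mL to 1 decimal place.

7.9 mcg/mL

k = ln2/t½ = ln2/37 ≈ 0.018734 h⁻¹; fraction remaining f = e^(−kτ) = e^(−0.018734×42) ≈ 0.4553.
Accumulation ratio R = 1/(1 − f) ≈ 1/0.5447 ≈ 1.8359.
Single-dose peak C₀ = D/Vd = 264/61 ≈ 4.328 mcg/mL.
Cmax,ss = C₀/(1 − f) ≈ 4.328/0.5447 ≈ 7.946 mcg/mL.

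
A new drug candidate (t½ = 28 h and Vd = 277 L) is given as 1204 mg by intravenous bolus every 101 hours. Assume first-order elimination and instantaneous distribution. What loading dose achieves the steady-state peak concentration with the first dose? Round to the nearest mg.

f = (1/2)^(101/28) ≈ 0.082062; accumulation ratio R = 1/(1−f) ≈ 1.08940.
Loading dose to hit Cmax,ss on first dose: D_load = D_maint·R ≈ 1204 × 1.08940 ≈ 1311.64 mg.

1312 mg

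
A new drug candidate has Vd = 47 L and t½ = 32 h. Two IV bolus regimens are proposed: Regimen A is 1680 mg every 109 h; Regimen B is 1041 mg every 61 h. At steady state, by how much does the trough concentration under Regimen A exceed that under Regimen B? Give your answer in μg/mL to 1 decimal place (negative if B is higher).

-4.3 μg/mL

Regimen A: f = (1/2)^(109/32) ≈ 0.0943; Cmin,ss = (1680/47)·f/(1−f) ≈ 3.722 μg/mL.
Regimen B: f = (1/2)^(61/32) ≈ 0.2668; Cmin,ss = (1041/47)·f/(1−f) ≈ 8.060 μg/mL.
Difference ≈ 3.722 − 8.060 ≈ -4.338 μg/mL.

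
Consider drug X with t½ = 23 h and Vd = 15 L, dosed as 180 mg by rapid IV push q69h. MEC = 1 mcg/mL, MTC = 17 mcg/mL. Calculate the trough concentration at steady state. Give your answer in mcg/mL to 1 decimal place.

The dosing interval is 3 half-lives, so f = 2^(−3) = 0.125.
At steady state, R = 1/(1 − 0.125) = 8/7.
Single-dose peak C₀ = D/Vd = 180/15 = 12 mcg/mL.
Steady-state peak Cmax,ss = C₀·R = 12 × 8/7 ≈ 13.714 mcg/mL.
Steady-state trough Cmin,ss = Cmax,ss·f ≈ 13.714 × 0.125 ≈ 1.714 mcg/mL.
Trough 1.7 mcg/mL vs MEC 1 mcg/mL: adequate.

1.7 mcg/mL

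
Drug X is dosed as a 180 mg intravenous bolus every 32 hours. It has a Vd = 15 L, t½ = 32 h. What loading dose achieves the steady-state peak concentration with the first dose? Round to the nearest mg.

f = (1/2)^(32/32) ≈ 0.500000; accumulation ratio R = 1/(1−f) ≈ 2.00000.
Loading dose to hit Cmax,ss on first dose: D_load = D_maint·R ≈ 180 × 2.00000 ≈ 360.00 mg.

360 mg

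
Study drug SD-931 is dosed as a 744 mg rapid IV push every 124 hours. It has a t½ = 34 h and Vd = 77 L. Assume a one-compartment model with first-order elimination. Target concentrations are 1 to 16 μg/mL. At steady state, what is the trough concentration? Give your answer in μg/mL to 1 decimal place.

0.8 μg/mL

k = ln2/t½ = ln2/34 ≈ 0.020387 h⁻¹; fraction remaining f = e^(−kτ) = e^(−0.020387×124) ≈ 0.0798.
Accumulation ratio R = 1/(1 − f) ≈ 1/0.9202 ≈ 1.0867.
Single-dose peak C₀ = D/Vd = 744/77 ≈ 9.662 μg/mL.
Cmax,ss = C₀/(1 − f) ≈ 9.662/0.9202 ≈ 10.500 μg/mL.
Steady-state trough Cmin,ss = Cmax,ss·f ≈ 10.500 × 0.0798 ≈ 0.838 μg/mL.
Trough 0.8 μg/mL vs MEC 1 μg/mL: subtherapeutic.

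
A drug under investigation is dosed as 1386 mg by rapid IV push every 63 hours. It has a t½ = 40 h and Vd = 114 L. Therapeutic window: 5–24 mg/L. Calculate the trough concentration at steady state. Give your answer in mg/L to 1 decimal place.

6.1 mg/L

k = ln2/t½ = ln2/40 ≈ 0.017329 h⁻¹; fraction remaining f = e^(−kτ) = e^(−0.017329×63) ≈ 0.3356.
Accumulation ratio R = 1/(1 − f) ≈ 1/0.6644 ≈ 1.5051.
Single-dose peak C₀ = D/Vd = 1386/114 ≈ 12.158 mg/L.
Steady-state peak Cmax,ss = C₀·R ≈ 12.158 × 1.5051 ≈ 18.299 mg/L.
One interval later, Cmin,ss = Cmax,ss·e^(−kτ) ≈ 18.299 × 0.3356 ≈ 6.141 mg/L.
Trough 6.1 mg/L vs MEC 5 mg/L: adequate.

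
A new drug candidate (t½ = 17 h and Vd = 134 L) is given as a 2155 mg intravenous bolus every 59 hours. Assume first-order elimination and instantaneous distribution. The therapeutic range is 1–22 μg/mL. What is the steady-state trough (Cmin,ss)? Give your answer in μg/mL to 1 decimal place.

1.6 μg/mL

τ/t½ = 59/17 ≈ 3.4706, so fraction remaining f = (1/2)^(59/17) ≈ 0.0902.
Each bolus raises the concentration by D/Vd = 2155/134 ≈ 16.082 μg/mL.
Steady-state trough Cmin,ss = C₀·f/(1−f) ≈ 16.082 × 0.0902/0.9098 ≈ 1.594 μg/mL.
Trough 1.6 μg/mL vs MEC 1 μg/mL: adequate.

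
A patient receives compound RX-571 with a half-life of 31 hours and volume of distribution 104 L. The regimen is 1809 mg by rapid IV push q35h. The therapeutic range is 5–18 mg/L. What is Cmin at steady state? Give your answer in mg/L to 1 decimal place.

τ/t½ = 35/31 ≈ 1.129, so fraction remaining f = (1/2)^(35/31) ≈ 0.4572.
Each bolus raises the concentration by D/Vd = 1809/104 ≈ 17.394 mg/L.
Steady-state trough Cmin,ss = C₀·f/(1−f) ≈ 17.394 × 0.4572/0.5428 ≈ 14.651 mg/L.
Trough 14.7 mg/L vs MEC 5 mg/L: adequate.

14.7 mg/L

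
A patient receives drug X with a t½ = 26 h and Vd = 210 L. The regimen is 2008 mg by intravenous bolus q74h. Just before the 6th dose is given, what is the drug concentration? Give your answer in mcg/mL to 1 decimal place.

f = (1/2)^(τ/t½) = (1/2)^(74/26) ≈ 0.1391.
C₀ = D/Vd = 2008/210 ≈ 9.562 mcg/mL.
Before the 6th dose, 5 doses have been given. Superposition: Cmin = C₀·(f + f² + … + f^5).
≈ 9.562 × (0.1391 + 0.0193 + 0.0027 + 0.0004 + 0.0001) ≈ 9.562 × 0.1616 ≈ 1.545 mcg/mL.

1.5 mcg/mL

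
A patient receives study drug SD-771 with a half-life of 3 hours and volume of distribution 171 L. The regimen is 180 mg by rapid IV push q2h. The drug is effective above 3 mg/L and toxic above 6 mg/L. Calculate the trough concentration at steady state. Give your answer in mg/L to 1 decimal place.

τ/t½ = 2/3 ≈ 0.66667, so fraction remaining f = (1/2)^(2/3) ≈ 0.6300.
Accumulation ratio R = 1/(1 − f) ≈ 1/0.3700 ≈ 2.7027.
Each bolus raises the concentration by D/Vd = 180/171 ≈ 1.053 mg/L.
Cmax,ss = C₀/(1 − f) ≈ 1.053/0.3700 ≈ 2.846 mg/L.
Steady-state trough Cmin,ss = Cmax,ss·f ≈ 2.846 × 0.6300 ≈ 1.793 mg/L.
Trough 1.8 mg/L vs MEC 3 mg/L: subtherapeutic.

1.8 mg/L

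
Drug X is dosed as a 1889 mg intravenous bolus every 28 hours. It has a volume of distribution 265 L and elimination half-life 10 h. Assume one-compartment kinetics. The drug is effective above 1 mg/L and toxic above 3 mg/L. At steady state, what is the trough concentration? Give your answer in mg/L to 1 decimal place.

k = ln2/t½ = ln2/10 ≈ 0.069315 h⁻¹; fraction remaining f = e^(−kτ) = e^(−0.069315×28) ≈ 0.1436.
Single-dose peak C₀ = D/Vd = 1889/265 ≈ 7.128 mg/L.
Steady-state trough Cmin,ss = C₀·f/(1−f) ≈ 7.128 × 0.1436/0.8564 ≈ 1.195 mg/L.
Trough 1.2 mg/L vs MEC 1 mg/L: adequate.

1.2 mg/L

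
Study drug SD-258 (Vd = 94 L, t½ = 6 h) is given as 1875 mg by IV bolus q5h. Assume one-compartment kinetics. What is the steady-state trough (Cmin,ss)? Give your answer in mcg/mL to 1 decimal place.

25.5 mcg/mL

k = ln2/t½ = ln2/6 ≈ 0.115525 h⁻¹; fraction remaining f = e^(−kτ) = e^(−0.115525×5) ≈ 0.5612.
Accumulation ratio R = 1/(1 − f) ≈ 1/0.4388 ≈ 2.2789.
Each bolus raises the concentration by D/Vd = 1875/94 ≈ 19.947 mcg/mL.
Cmax,ss = C₀/(1 − f) ≈ 19.947/0.4388 ≈ 45.458 mcg/mL.
Steady-state trough Cmin,ss = Cmax,ss·f ≈ 45.458 × 0.5612 ≈ 25.511 mcg/mL.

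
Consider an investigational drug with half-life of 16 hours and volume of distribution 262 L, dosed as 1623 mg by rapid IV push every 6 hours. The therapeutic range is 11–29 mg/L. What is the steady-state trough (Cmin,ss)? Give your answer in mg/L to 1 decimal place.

k = ln2/t½ = ln2/16 ≈ 0.043322 h⁻¹; fraction remaining f = e^(−kτ) = e^(−0.043322×6) ≈ 0.7711.
Each bolus raises the concentration by D/Vd = 1623/262 ≈ 6.195 mg/L.
Steady-state trough Cmin,ss = C₀·f/(1−f) ≈ 6.195 × 0.7711/0.2289 ≈ 20.869 mg/L.
Trough 20.9 mg/L vs MEC 11 mg/L: adequate.

20.9 mg/L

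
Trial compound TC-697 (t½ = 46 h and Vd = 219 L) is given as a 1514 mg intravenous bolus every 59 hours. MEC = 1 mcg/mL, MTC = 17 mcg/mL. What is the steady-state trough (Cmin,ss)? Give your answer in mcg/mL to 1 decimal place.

τ/t½ = 59/46 ≈ 1.2826, so fraction remaining f = (1/2)^(59/46) ≈ 0.4111.
Accumulation ratio R = 1/(1 − f) ≈ 1/0.5889 ≈ 1.6981.
Single-dose peak C₀ = D/Vd = 1514/219 ≈ 6.913 mcg/mL.
Cmax,ss = C₀/(1 − f) ≈ 6.913/0.5889 ≈ 11.739 mcg/mL.
One interval later, Cmin,ss = Cmax,ss·e^(−kτ) ≈ 11.739 × 0.4111 ≈ 4.826 mcg/mL.
Trough 4.8 mcg/mL vs MEC 1 mcg/mL: adequate.

4.8 mcg/mL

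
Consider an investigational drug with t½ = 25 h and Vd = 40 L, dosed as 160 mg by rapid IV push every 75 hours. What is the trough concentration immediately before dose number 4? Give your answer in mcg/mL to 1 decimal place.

0.6 mcg/mL

f = (1/2)^(τ/t½) = (1/2)^(75/25) ≈ 0.1250.
C₀ = D/Vd = 160/40 ≈ 4.000 mcg/mL.
Before the 4th dose, 3 doses have been given. Superposition: Cmin = C₀·(f + f² + … + f^3).
≈ 4.000 × (0.1250 + 0.0156 + 0.0020) ≈ 4.000 × 0.1426 ≈ 0.570 mcg/mL.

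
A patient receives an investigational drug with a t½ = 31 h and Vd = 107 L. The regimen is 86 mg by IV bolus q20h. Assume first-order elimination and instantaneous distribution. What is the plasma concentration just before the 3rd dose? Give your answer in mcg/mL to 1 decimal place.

f = (1/2)^(τ/t½) = (1/2)^(20/31) ≈ 0.6394.
C₀ = D/Vd = 86/107 ≈ 0.804 mcg/mL.
Before the 3rd dose, 2 doses have been given. Superposition: Cmin = C₀·(f + f²).
≈ 0.804 × (0.6394 + 0.4088) ≈ 0.804 × 1.0482 ≈ 0.843 mcg/mL.

0.8 mcg/mL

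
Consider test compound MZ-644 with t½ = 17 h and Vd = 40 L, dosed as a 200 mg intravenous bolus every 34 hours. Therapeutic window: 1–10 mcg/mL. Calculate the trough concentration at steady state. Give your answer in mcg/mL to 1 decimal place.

τ = 34 h = 2 half-lives, so f = (1/2)^2 = 0.25.
Accumulation ratio R = 1/(1 − f) = 1/0.75 = 4/3.
Single-dose peak C₀ = D/Vd = 200/40 = 5 mcg/mL.
Steady-state peak Cmax,ss = C₀·R = 5 × 4/3 ≈ 6.667 mcg/mL.
Steady-state trough Cmin,ss = Cmax,ss·f ≈ 6.667 × 0.25 ≈ 1.667 mcg/mL.
Trough 1.7 mcg/mL vs MEC 1 mcg/mL: adequate.

1.7 mcg/mL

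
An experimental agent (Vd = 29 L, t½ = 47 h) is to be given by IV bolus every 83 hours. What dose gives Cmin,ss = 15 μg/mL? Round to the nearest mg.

1044 mg

τ/t½ = 83/47 ≈ 1.766, so f = (1/2)^(83/47) ≈ 0.294031.
Cmin,ss = (D/Vd)·f/(1−f), so D = Cmin,ss·Vd·(1−f)/f.
D = 15 × 29 × (1−f)/f ≈ 15 × 29 × 2.40100 ≈ 1044.43 mg.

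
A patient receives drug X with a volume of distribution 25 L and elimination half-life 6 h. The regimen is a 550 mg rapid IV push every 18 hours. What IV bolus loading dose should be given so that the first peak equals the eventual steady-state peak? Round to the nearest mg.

f = (1/2)^(18/6) ≈ 0.125000; accumulation ratio R = 1/(1−f) ≈ 1.14286.
Loading dose to hit Cmax,ss on first dose: D_load = D_maint·R ≈ 550 × 1.14286 ≈ 628.57 mg.

629 mg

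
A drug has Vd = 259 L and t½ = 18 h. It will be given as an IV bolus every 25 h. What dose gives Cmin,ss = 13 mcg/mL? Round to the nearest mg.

τ/t½ = 25/18 ≈ 1.3889, so f = (1/2)^(25/18) ≈ 0.381859.
Cmin,ss = (D/Vd)·f/(1−f), so D = Cmin,ss·Vd·(1−f)/f.
D = 13 × 259 × (1−f)/f ≈ 13 × 259 × 1.61877 ≈ 5450.40 mg.

5450 mg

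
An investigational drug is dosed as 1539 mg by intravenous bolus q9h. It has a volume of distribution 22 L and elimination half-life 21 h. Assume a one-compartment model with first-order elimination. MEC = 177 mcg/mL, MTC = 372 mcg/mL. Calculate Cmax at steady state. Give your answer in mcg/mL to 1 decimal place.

τ/t½ = 9/21 ≈ 0.42857, so fraction remaining f = (1/2)^(9/21) ≈ 0.7430.
Accumulation ratio R = 1/(1 − f) ≈ 1/0.2570 ≈ 3.8911.
Single-dose peak C₀ = D/Vd = 1539/22 ≈ 69.955 mcg/mL.
Steady-state peak Cmax,ss = C₀·R ≈ 69.955 × 3.8911 ≈ 272.202 mcg/mL.
Peak 272.2 mcg/mL vs MTC 372 mcg/mL: below toxic threshold.

272.2 mcg/mL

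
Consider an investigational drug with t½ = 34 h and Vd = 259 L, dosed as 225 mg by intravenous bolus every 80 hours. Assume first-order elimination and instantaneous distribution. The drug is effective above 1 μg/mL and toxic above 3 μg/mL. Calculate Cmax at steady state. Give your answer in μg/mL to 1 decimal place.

1.1 μg/mL

k = ln2/t½ = ln2/34 ≈ 0.020387 h⁻¹; fraction remaining f = e^(−kτ) = e^(−0.020387×80) ≈ 0.1957.
At steady state, accumulation factor R = 1/(1 − e^(−kτ)) ≈ 1.2433.
Single-dose peak C₀ = D/Vd = 225/259 ≈ 0.869 μg/mL.
Cmax,ss = C₀/(1 − f) ≈ 0.869/0.8043 ≈ 1.080 μg/mL.
Peak 1.1 μg/mL vs MTC 3 μg/mL: below toxic threshold.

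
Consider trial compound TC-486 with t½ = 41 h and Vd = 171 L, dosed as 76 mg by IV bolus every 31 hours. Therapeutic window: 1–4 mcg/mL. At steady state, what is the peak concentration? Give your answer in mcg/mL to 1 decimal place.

Over one 31-h interval, 31/41 ≈ 0.7561 half-lives elapse, leaving f ≈ 0.5921 of each dose.
At steady state, accumulation factor R = 1/(1 − e^(−kτ)) ≈ 2.4516.
Each bolus raises the concentration by D/Vd = 76/171 ≈ 0.444 mcg/mL.
Steady-state peak Cmax,ss = C₀·R ≈ 0.444 × 2.4516 ≈ 1.089 mcg/mL.
Peak 1.1 mcg/mL vs MTC 4 mcg/mL: below toxic threshold.

1.1 mcg/mL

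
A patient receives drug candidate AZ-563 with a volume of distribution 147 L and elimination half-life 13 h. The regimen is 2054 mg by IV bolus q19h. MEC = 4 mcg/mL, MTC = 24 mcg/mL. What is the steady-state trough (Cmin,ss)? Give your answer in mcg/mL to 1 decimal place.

τ/t½ = 19/13 ≈ 1.4615, so fraction remaining f = (1/2)^(19/13) ≈ 0.3631.
At steady state, accumulation factor R = 1/(1 − e^(−kτ)) ≈ 1.5701.
Single-dose peak C₀ = D/Vd = 2054/147 ≈ 13.973 mcg/mL.
Cmax,ss = C₀/(1 − f) ≈ 13.973/0.6369 ≈ 21.939 mcg/mL.
One interval later, Cmin,ss = Cmax,ss·e^(−kτ) ≈ 21.939 × 0.3631 ≈ 7.966 mcg/mL.
Trough 8.0 mcg/mL vs MEC 4 mcg/mL: adequate.

8.0 mcg/mL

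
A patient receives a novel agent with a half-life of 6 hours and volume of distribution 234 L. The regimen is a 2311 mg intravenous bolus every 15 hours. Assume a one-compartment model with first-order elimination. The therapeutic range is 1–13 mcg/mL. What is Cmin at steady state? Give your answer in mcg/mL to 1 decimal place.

2.1 mcg/mL

Over one 15-h interval, 15/6 ≈ 2.5 half-lives elapse, leaving f ≈ 0.1768 of each dose.
Single-dose peak C₀ = D/Vd = 2311/234 ≈ 9.876 mcg/mL.
Steady-state trough Cmin,ss = C₀·f/(1−f) ≈ 9.876 × 0.1768/0.8232 ≈ 2.121 mcg/mL.
Trough 2.1 mcg/mL vs MEC 1 mcg/mL: adequate.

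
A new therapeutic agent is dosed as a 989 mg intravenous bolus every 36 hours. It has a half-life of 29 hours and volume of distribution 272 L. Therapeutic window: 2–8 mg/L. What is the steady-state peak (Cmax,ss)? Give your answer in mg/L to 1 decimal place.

6.3 mg/L

Over one 36-h interval, 36/29 ≈ 1.2414 half-lives elapse, leaving f ≈ 0.4230 of each dose.
At steady state, accumulation factor R = 1/(1 − e^(−kτ)) ≈ 1.7331.
Single-dose peak C₀ = D/Vd = 989/272 ≈ 3.636 mg/L.
Steady-state peak Cmax,ss = C₀·R ≈ 3.636 × 1.7331 ≈ 6.302 mg/L.
Peak 6.3 mg/L vs MTC 8 mg/L: below toxic threshold.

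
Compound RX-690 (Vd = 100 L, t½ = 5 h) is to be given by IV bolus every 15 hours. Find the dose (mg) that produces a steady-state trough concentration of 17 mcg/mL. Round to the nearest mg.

11900 mg

τ/t½ = 15/5 ≈ 3, so f = (1/2)^(15/5) ≈ 0.125000.
Cmin,ss = (D/Vd)·f/(1−f), so D = Cmin,ss·Vd·(1−f)/f.
D = 17 × 100 × (1−f)/f ≈ 17 × 100 × 7.00000 ≈ 11900.00 mg.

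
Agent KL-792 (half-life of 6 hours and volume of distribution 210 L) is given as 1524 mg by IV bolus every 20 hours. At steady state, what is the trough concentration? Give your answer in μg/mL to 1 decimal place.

k = ln2/t½ = ln2/6 ≈ 0.115525 h⁻¹; fraction remaining f = e^(−kτ) = e^(−0.115525×20) ≈ 0.0992.
At steady state, accumulation factor R = 1/(1 − e^(−kτ)) ≈ 1.1101.
Each bolus raises the concentration by D/Vd = 1524/210 ≈ 7.257 μg/mL.
Cmax,ss = C₀/(1 − f) ≈ 7.257/0.9008 ≈ 8.056 μg/mL.
One interval later, Cmin,ss = Cmax,ss·e^(−kτ) ≈ 8.056 × 0.0992 ≈ 0.799 μg/mL.

0.8 μg/mL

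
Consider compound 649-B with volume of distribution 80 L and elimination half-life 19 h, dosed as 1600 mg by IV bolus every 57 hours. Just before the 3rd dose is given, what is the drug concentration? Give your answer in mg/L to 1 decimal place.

2.8 mg/L

f = (1/2)^(τ/t½) = (1/2)^(57/19) ≈ 0.1250.
C₀ = D/Vd = 1600/80 ≈ 20.000 mg/L.
Before the 3rd dose, 2 doses have been given. Superposition: Cmin = C₀·(f + f²).
≈ 20.000 × (0.1250 + 0.0156) ≈ 20.000 × 0.1406 ≈ 2.812 mg/L.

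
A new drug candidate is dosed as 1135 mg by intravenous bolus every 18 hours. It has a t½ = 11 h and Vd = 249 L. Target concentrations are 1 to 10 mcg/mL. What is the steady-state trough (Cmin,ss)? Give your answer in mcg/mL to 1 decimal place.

2.2 mcg/mL

Over one 18-h interval, 18/11 ≈ 1.6364 half-lives elapse, leaving f ≈ 0.3217 of each dose.
At steady state, accumulation factor R = 1/(1 − e^(−kτ)) ≈ 1.4743.
Each bolus raises the concentration by D/Vd = 1135/249 ≈ 4.558 mcg/mL.
Cmax,ss = C₀/(1 − f) ≈ 4.558/0.6783 ≈ 6.720 mcg/mL.
Steady-state trough Cmin,ss = Cmax,ss·f ≈ 6.720 × 0.3217 ≈ 2.162 mcg/mL.
Trough 2.2 mcg/mL vs MEC 1 mcg/mL: adequate.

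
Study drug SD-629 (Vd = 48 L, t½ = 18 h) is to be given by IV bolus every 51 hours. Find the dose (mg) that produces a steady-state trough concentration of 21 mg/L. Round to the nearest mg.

τ/t½ = 51/18 ≈ 2.8333, so f = (1/2)^(51/18) ≈ 0.140308.
Cmin,ss = (D/Vd)·f/(1−f), so D = Cmin,ss·Vd·(1−f)/f.
D = 21 × 48 × (1−f)/f ≈ 21 × 48 × 6.12718 ≈ 6176.20 mg.

6176 mg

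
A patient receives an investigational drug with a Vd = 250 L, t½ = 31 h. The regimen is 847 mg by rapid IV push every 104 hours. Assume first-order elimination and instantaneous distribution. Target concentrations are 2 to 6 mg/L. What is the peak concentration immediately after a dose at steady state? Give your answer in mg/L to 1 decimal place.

τ/t½ = 104/31 ≈ 3.3548, so fraction remaining f = (1/2)^(104/31) ≈ 0.0977.
Accumulation ratio R = 1/(1 − f) ≈ 1/0.9023 ≈ 1.1083.
Single-dose peak C₀ = D/Vd = 847/250 ≈ 3.388 mg/L.
Cmax,ss = C₀/(1 − f) ≈ 3.388/0.9023 ≈ 3.755 mg/L.
Peak 3.8 mg/L vs MTC 6 mg/L: below toxic threshold.

3.8 mg/L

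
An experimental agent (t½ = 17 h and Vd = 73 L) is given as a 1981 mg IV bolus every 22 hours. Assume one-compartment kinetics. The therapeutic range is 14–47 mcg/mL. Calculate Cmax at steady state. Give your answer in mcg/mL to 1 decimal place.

45.8 mcg/mL

τ/t½ = 22/17 ≈ 1.2941, so fraction remaining f = (1/2)^(22/17) ≈ 0.4078.
Accumulation ratio R = 1/(1 − f) ≈ 1/0.5922 ≈ 1.6886.
Each bolus raises the concentration by D/Vd = 1981/73 ≈ 27.137 mcg/mL.
Steady-state peak Cmax,ss = C₀·R ≈ 27.137 × 1.6886 ≈ 45.824 mcg/mL.
Peak 45.8 mcg/mL vs MTC 47 mcg/mL: below toxic threshold.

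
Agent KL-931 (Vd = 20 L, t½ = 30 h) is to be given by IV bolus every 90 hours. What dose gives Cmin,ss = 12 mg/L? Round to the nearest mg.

τ/t½ = 90/30 ≈ 3, so f = (1/2)^(90/30) ≈ 0.125000.
Cmin,ss = (D/Vd)·f/(1−f), so D = Cmin,ss·Vd·(1−f)/f.
D = 12 × 20 × (1−f)/f ≈ 12 × 20 × 7.00000 ≈ 1680.00 mg.

1680 mg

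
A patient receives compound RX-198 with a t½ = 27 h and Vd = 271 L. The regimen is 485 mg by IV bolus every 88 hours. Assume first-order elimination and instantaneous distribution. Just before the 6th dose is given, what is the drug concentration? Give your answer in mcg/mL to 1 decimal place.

f = (1/2)^(τ/t½) = (1/2)^(88/27) ≈ 0.1044.
C₀ = D/Vd = 485/271 ≈ 1.790 mcg/mL.
Before the 6th dose, 5 doses have been given. Superposition: Cmin = C₀·(f + f² + … + f^5).
≈ 1.790 × (0.1044 + 0.0109 + 0.0011 + 0.0001 + 0.0000) ≈ 1.790 × 0.1165 ≈ 0.209 mcg/mL.

0.2 mcg/mL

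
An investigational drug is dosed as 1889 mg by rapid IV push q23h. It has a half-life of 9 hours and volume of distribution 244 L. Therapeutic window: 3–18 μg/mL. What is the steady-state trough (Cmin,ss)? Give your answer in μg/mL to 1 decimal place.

k = ln2/t½ = ln2/9 ≈ 0.077016 h⁻¹; fraction remaining f = e^(−kτ) = e^(−0.077016×23) ≈ 0.1701.
Accumulation ratio R = 1/(1 − f) ≈ 1/0.8299 ≈ 1.2050.
Each bolus raises the concentration by D/Vd = 1889/244 ≈ 7.742 μg/mL.
Steady-state peak Cmax,ss = C₀·R ≈ 7.742 × 1.2050 ≈ 9.329 μg/mL.
One interval later, Cmin,ss = Cmax,ss·e^(−kτ) ≈ 9.329 × 0.1701 ≈ 1.587 μg/mL.
Trough 1.6 μg/mL vs MEC 3 μg/mL: subtherapeutic.

1.6 μg/mL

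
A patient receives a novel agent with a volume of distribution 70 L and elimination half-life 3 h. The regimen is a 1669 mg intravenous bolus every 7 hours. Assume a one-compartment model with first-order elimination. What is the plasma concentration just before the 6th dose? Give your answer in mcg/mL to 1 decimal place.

5.9 mcg/mL

f = (1/2)^(τ/t½) = (1/2)^(7/3) ≈ 0.1984.
C₀ = D/Vd = 1669/70 ≈ 23.843 mcg/mL.
Before the 6th dose, 5 doses have been given. Superposition: Cmin = C₀·(f + f² + … + f^5).
≈ 23.843 × (0.1984 + 0.0394 + 0.0078 + 0.0015 + 0.0003) ≈ 23.843 × 0.2474 ≈ 5.899 mcg/mL.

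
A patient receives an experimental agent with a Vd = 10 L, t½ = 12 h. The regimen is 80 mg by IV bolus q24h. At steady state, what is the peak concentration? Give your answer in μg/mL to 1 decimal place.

10.7 μg/mL

τ = 24 h = 2 half-lives, so f = (1/2)^2 = 0.25.
Accumulation ratio R = 1/(1 − f) = 1/0.75 = 4/3.
Single-dose peak C₀ = D/Vd = 80/10 = 8 μg/mL.
Steady-state peak Cmax,ss = C₀·R = 8 × 4/3 ≈ 10.667 μg/mL.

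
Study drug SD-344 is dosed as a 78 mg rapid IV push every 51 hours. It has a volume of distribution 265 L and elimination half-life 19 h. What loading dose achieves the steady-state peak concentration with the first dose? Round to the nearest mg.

f = (1/2)^(51/19) ≈ 0.155587; accumulation ratio R = 1/(1−f) ≈ 1.18425.
Loading dose to hit Cmax,ss on first dose: D_load = D_maint·R ≈ 78 × 1.18425 ≈ 92.37 mg.

92 mg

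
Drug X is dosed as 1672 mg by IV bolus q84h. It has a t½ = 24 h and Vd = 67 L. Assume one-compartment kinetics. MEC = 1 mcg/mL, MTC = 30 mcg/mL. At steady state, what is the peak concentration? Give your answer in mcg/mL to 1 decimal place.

τ/t½ = 84/24 ≈ 3.5, so fraction remaining f = (1/2)^(84/24) ≈ 0.0884.
At steady state, accumulation factor R = 1/(1 − e^(−kτ)) ≈ 1.0970.
Each bolus raises the concentration by D/Vd = 1672/67 ≈ 24.955 mcg/mL.
Steady-state peak Cmax,ss = C₀·R ≈ 24.955 × 1.0970 ≈ 27.376 mcg/mL.
Peak 27.4 mcg/mL vs MTC 30 mcg/mL: below toxic threshold.

27.4 mcg/mL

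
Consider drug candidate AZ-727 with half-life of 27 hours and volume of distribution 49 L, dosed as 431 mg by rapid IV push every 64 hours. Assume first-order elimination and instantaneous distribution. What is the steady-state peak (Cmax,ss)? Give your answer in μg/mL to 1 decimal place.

k = ln2/t½ = ln2/27 ≈ 0.025672 h⁻¹; fraction remaining f = e^(−kτ) = e^(−0.025672×64) ≈ 0.1934.
At steady state, accumulation factor R = 1/(1 − e^(−kτ)) ≈ 1.2398.
Single-dose peak C₀ = D/Vd = 431/49 ≈ 8.796 μg/mL.
Steady-state peak Cmax,ss = C₀·R ≈ 8.796 × 1.2398 ≈ 10.905 μg/mL.

10.9 μg/mL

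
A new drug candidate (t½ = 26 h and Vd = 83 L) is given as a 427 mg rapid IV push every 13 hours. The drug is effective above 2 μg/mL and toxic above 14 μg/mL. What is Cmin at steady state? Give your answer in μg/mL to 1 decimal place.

Over one 13-h interval, 13/26 ≈ 0.5 half-lives elapse, leaving f ≈ 0.7071 of each dose.
Accumulation ratio R = 1/(1 − f) ≈ 1/0.2929 ≈ 3.4141.
Each bolus raises the concentration by D/Vd = 427/83 ≈ 5.145 μg/mL.
Cmax,ss = C₀/(1 − f) ≈ 5.145/0.2929 ≈ 17.566 μg/mL.
Steady-state trough Cmin,ss = Cmax,ss·f ≈ 17.566 × 0.7071 ≈ 12.421 μg/mL.
Trough 12.4 μg/mL vs MEC 2 μg/mL: adequate.

12.4 μg/mL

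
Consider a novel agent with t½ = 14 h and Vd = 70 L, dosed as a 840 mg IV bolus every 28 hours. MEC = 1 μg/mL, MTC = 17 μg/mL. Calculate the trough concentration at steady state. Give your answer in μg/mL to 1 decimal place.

τ = 28 h = 2 half-lives, so f = (1/2)^2 = 0.25.
Accumulation ratio R = 1/(1 − f) = 1/0.75 = 4/3.
Single-dose peak C₀ = D/Vd = 840/70 = 12 μg/mL.
Steady-state peak Cmax,ss = C₀·R = 12 × 4/3 ≈ 16.000 μg/mL.
Steady-state trough Cmin,ss = Cmax,ss·f ≈ 16.000 × 0.25 ≈ 4.000 μg/mL.
Trough 4.0 μg/mL vs MEC 1 μg/mL: adequate.

4.0 μg/mL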